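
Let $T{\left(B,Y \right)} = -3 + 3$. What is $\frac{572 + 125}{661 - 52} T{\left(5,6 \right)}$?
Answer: $0$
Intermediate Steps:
$T{\left(B,Y \right)} = 0$
$\frac{572 + 125}{661 - 52} T{\left(5,6 \right)} = \frac{572 + 125}{661 - 52} \cdot 0 = \frac{697}{609} \cdot 0 = 0$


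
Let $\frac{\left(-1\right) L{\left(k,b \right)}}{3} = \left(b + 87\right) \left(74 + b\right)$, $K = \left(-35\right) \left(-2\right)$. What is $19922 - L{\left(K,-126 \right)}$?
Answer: $26006$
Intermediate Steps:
$K = 70$
$L{\left(k,b \right)} = - 3 \left(74 + b\right) \left(87 + b\right)$ ($L{\left(k,b \right)} = - 3 \left(b + 87\right) \left(74 + b\right) = - 3 \left(87 + b\right) \left(74 + b\right) = - 3 \left(74 + b\right) \left(87 + b\right)$)
$19922 - L{\left(K,-126 \right)} = 19922 - \left(-19314 - -60858 - 3 \left(-126\right)^{2}\right) = 19922 - \left(-19314 + 60858 - 47628\right) = 19922 - -6084 = 19922 + 6084 = 26006$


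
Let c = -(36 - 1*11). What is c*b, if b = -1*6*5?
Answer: 750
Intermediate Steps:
b = -30 (b = -6*5 = -30)
c = -25 (c = -(36 - 11) = -1*25 = -25)
c*b = -25*(-30) = 750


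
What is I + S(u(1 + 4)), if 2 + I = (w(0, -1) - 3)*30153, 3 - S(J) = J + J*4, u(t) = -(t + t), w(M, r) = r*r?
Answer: -60255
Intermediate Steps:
w(M, r) = r**2
u(t) = -2*t
S(J) = 3 - 5*J (S(J) = 3 - (J + J*4) = 3 - (J + 4*J) = 3 - 5*J)
I = -60308 (I = -2 + ((-1)**2 - 3)*30153 = -2 + (1 - 3)*30153 = -2 - 2*30153 = -2 - 60306 = -60308)
I + S(u(1 + 4)) = -60308 + (3 - (-10)*(1 + 4)) = -60308 + (3 - (-10)*5) = -60308 + (3 - 5*(-10)) = -60308 + (3 + 50) = -60308 + 53 = -60255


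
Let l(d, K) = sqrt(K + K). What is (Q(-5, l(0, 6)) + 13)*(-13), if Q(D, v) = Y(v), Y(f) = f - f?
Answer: -169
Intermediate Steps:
Y(f) = 0
l(d, K) = sqrt(2)*sqrt(K) (l(d, K) = sqrt(2*K) = sqrt(2)*sqrt(K))
Q(D, v) = 0
(Q(-5, l(0, 6)) + 13)*(-13) = (0 + 13)*(-13) = 13*(-13) = -169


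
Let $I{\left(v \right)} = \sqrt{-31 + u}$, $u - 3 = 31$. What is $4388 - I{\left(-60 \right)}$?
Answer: $4388 - \sqrt{3} \approx 4386.3$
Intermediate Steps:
$u = 34$ ($u = 3 + 31 = 34$)
$I{\left(v \right)} = \sqrt{3}$ ($I{\left(v \right)} = \sqrt{-31 + 34} = \sqrt{3}$)
$4388 - I{\left(-60 \right)} = 4388 - \sqrt{3}$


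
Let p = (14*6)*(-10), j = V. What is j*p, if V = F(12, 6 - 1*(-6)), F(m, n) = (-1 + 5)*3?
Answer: -10080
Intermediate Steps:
F(m, n) = 12 (F(m, n) = 4*3 = 12)
V = 12
j = 12
p = -840 (p = 84*(-10) = -840)
j*p = 12*(-840) = -10080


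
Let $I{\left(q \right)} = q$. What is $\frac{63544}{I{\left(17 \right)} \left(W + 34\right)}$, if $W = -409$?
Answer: $- \frac{63544}{6375} \approx -9.9677$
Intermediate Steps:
$\frac{63544}{I{\left(17 \right)} \left(W + 34\right)} = \frac{63544}{17 \left(-409 + 34\right)} = \frac{63544}{17 \left(-375\right)} = \frac{63544}{-6375} = 63544 \left(- \frac{1}{6375}\right) = - \frac{63544}{6375}$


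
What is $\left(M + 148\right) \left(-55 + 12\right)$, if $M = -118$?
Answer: $-1290$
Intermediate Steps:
$\left(M + 148\right) \left(-55 + 12\right) = \left(-118 + 148\right) \left(-55 + 12\right) = 30 \left(-43\right) = -1290$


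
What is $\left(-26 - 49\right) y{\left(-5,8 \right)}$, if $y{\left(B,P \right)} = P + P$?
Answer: $-1200$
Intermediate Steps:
$y{\left(B,P \right)} = 2 P$
$\left(-26 - 49\right) y{\left(-5,8 \right)} = \left(-26 - 49\right) 2 \cdot 8 = \left(-75\right) 16 = -1200$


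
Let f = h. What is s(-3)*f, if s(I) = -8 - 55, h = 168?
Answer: -10584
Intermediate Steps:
s(I) = -63
f = 168
s(-3)*f = -63*168 = -10584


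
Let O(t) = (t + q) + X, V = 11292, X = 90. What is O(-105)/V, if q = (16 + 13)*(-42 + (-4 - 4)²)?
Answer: 623/11292 ≈ 0.055172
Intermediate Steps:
q = 638 (q = 29*(-42 + (-8)²) = 29*(-42 + 64) = 29*22 = 638)
O(t) = 728 + t (O(t) = (t + 638) + 90 = (638 + t) + 90 = 728 + t)
O(-105)/V = (728 - 105)/11292 = 623*(1/11292) = 623/11292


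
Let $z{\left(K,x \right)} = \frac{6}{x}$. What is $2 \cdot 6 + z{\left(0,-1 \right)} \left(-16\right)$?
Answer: $108$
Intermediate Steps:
$2 \cdot 6 + z{\left(0,-1 \right)} \left(-16\right) = 2 \cdot 6 + \frac{6}{-1} \left(-16\right) = 12 + 6 \left(-1\right) \left(-16\right) = 12 - -96 = 12 + 96 = 108$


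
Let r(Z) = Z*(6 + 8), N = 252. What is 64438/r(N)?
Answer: 32219/1764 ≈ 18.265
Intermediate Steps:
r(Z) = 14*Z (r(Z) = Z*14 = 14*Z)
64438/r(N) = 64438/((14*252)) = 64438/3528 = 64438*(1/3528) = 32219/1764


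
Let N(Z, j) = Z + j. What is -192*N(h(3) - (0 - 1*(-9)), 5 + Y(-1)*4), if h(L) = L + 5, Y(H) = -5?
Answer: 3072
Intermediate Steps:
h(L) = 5 + L
-192*N(h(3) - (0 - 1*(-9)), 5 + Y(-1)*4) = -192*(((5 + 3) - (0 - 1*(-9))) + (5 - 5*4)) = -192*((8 - (0 + 9)) + (5 - 20)) = -192*((8 - 1*9) - 15) = -192*((8 - 9) - 15) = -192*(-1 - 15) = -192*(-16) = 3072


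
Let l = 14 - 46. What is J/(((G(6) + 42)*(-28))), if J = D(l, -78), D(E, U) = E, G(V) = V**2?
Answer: 4/273 ≈ 0.014652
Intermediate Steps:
l = -32
J = -32
J/(((G(6) + 42)*(-28))) = -32*(-1/(28*(6**2 + 42))) = -32*(-1/(28*(36 + 42))) = -32/(78*(-28)) = -32/(-2184) = -32*(-1/2184) = 4/273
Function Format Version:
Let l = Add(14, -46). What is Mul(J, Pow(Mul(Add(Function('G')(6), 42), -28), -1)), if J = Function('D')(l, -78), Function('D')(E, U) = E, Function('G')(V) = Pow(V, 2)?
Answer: Rational(4, 273) ≈ 0.014652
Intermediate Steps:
l = -32
J = -32
Mul(J, Pow(Mul(Add(Function('G')(6), 42), -28), -1)) = Mul(-32, Pow(Mul(Add(Pow(6, 2), 42), -28), -1)) = Mul(-32, Pow(Mul(Add(36, 42), -28), -1)) = Mul(-32, Pow(Mul(78, -28), -1)) = Mul(-32, Pow(-2184, -1)) = Mul(-32, Rational(-1, 2184)) = Rational(4, 273)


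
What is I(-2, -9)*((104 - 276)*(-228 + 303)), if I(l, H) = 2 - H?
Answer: -141900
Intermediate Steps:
I(-2, -9)*((104 - 276)*(-228 + 303)) = (2 - 1*(-9))*((104 - 276)*(-228 + 303)) = (2 + 9)*(-172*75) = 11*(-12900) = -141900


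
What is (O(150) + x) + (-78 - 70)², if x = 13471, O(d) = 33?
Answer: 35408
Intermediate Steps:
(O(150) + x) + (-78 - 70)² = (33 + 13471) + (-78 - 70)² = 13504 + (-148)² = 13504 + 21904 = 35408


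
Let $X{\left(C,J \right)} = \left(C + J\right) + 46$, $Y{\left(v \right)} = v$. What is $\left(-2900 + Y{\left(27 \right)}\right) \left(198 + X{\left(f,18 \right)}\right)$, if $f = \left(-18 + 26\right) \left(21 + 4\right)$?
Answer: $-1327326$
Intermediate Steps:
$f = 200$ ($f = 8 \cdot 25 = 200$)
$X{\left(C,J \right)} = 46 + C + J$
$\left(-2900 + Y{\left(27 \right)}\right) \left(198 + X{\left(f,18 \right)}\right) = \left(-2900 + 27\right) \left(198 + \left(46 + 200 + 18\right)\right) = - 2873 \left(198 + 264\right) = \left(-2873\right) 462 = -1327326$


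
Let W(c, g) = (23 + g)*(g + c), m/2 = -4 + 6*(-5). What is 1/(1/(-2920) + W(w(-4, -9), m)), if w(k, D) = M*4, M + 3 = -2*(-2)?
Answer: 2920/8409599 ≈ 0.00034722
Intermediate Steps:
M = 1 (M = -3 - 2*(-2) = -3 + 4 = 1)
m = -68 (m = 2*(-4 + 6*(-5)) = 2*(-4 - 30) = 2*(-34) = -68)
w(k, D) = 4 (w(k, D) = 1*4 = 4)
W(c, g) = (23 + g)*(c + g)
1/(1/(-2920) + W(w(-4, -9), m)) = 1/(1/(-2920) + ((-68)² + 23*4 + 23*(-68) + 4*(-68))) = 1/(-1/2920 + (4624 + 92 - 1564 - 272)) = 1/(-1/2920 + 2880) = 1/(8409599/2920) = 2920/8409599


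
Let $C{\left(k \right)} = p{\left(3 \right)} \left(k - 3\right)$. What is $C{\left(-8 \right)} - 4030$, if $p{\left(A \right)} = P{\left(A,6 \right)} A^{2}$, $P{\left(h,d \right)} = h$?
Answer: $-4327$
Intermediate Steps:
$p{\left(A \right)} = A^{3}$ ($p{\left(A \right)} = A A^{2} = A^{3}$)
$C{\left(k \right)} = -81 + 27 k$ ($C{\left(k \right)} = 3^{3} \left(k - 3\right) = 27 \left(-3 + k\right) = -81 + 27 k$)
$C{\left(-8 \right)} - 4030 = \left(-81 + 27 \left(-8\right)\right) - 4030 = \left(-81 - 216\right) - 4030 = -297 - 4030 = -4327$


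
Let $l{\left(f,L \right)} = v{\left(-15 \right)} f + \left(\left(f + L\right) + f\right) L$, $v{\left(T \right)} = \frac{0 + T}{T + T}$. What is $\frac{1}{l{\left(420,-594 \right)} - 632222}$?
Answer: $- \frac{1}{778136} \approx -1.2851 \cdot 10^{-6}$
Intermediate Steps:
$v{\left(T \right)} = \frac{1}{2}$ ($v{\left(T \right)} = \frac{T}{2 T} = T \frac{1}{2 T} = \frac{1}{2}$)
$l{\left(f,L \right)} = \frac{f}{2} + L \left(L + 2 f\right)$ ($l{\left(f,L \right)} = \frac{f}{2} + \left(\left(f + L\right) + f\right) L = \frac{f}{2} + \left(\left(L + f\right) + f\right) L = \frac{f}{2} + \left(L + 2 f\right) L = \frac{f}{2} + L \left(L + 2 f\right)$)
$\frac{1}{l{\left(420,-594 \right)} - 632222} = \frac{1}{\left(\left(-594\right)^{2} + \frac{1}{2} \cdot 420 + 2 \left(-594\right) 420\right) - 632222} = \frac{1}{\left(352836 + 210 - 498960\right) - 632222} = \frac{1}{-145914 - 632222} = \frac{1}{-778136} = - \frac{1}{778136}$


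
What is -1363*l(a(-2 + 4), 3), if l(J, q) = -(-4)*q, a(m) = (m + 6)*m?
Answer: -16356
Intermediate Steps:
a(m) = m*(6 + m) (a(m) = (6 + m)*m = m*(6 + m))
l(J, q) = 4*q
-1363*l(a(-2 + 4), 3) = -5452*3 = -1363*12 = -16356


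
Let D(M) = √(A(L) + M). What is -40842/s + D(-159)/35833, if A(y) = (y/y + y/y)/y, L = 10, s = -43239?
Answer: 13614/14413 + I*√3970/179165 ≈ 0.94456 + 0.00035168*I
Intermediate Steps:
A(y) = 2/y (A(y) = (1 + 1)/y = 2/y)
D(M) = √(⅕ + M) (D(M) = √(2/10 + M) = √(2*(⅒) + M) = √(⅕ + M))
-40842/s + D(-159)/35833 = -40842/(-43239) + (√(5 + 25*(-159))/5)/35833 = -40842*(-1/43239) + (√(5 - 3975)/5)*(1/35833) = 13614/14413 + (√(-3970)/5)*(1/35833) = 13614/14413 + ((I*√3970)/5)*(1/35833) = 13614/14413 + (I*√3970/5)*(1/35833) = 13614/14413 + I*√3970/179165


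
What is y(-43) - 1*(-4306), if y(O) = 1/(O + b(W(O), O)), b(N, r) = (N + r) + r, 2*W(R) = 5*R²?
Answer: 38698024/8987 ≈ 4306.0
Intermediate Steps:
W(R) = 5*R²/2 (W(R) = (5*R²)/2 = 5*R²/2)
b(N, r) = N + 2*r
y(O) = 1/(3*O + 5*O²/2) (y(O) = 1/(O + (5*O²/2 + 2*O)) = 1/(O + (2*O + 5*O²/2)) = 1/(3*O + 5*O²/2))
y(-43) - 1*(-4306) = 2/(-43*(6 + 5*(-43))) - 1*(-4306) = 2*(-1/43)/(6 - 215) + 4306 = 2*(-1/43)/(-209) + 4306 = 2*(-1/43)*(-1/209) + 4306 = 2/8987 + 4306 = 38698024/8987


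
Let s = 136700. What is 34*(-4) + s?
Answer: 136564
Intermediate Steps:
34*(-4) + s = 34*(-4) + 136700 = -136 + 136700 = 136564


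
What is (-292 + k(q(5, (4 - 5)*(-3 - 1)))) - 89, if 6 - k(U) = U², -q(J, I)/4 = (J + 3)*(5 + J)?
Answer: -102775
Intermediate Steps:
q(J, I) = -4*(3 + J)*(5 + J) (q(J, I) = -4*(J + 3)*(5 + J) = -4*(3 + J)*(5 + J))
k(U) = 6 - U²
(-292 + k(q(5, (4 - 5)*(-3 - 1)))) - 89 = (-292 + (6 - (-60 - 32*5 - 4*5²)²)) - 89 = (-292 + (6 - (-60 - 160 - 4*25)²)) - 89 = (-292 + (6 - (-60 - 160 - 100)²)) - 89 = (-292 + (6 - 1*(-320)²)) - 89 = (-292 + (6 - 1*102400)) - 89 = (-292 + (6 - 102400)) - 89 = (-292 - 102394) - 89 = -102686 - 89 = -102775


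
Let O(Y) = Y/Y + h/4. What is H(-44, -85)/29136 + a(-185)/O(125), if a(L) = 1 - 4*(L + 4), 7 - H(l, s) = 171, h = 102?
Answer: 10559627/386052 ≈ 27.353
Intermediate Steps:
H(l, s) = -164 (H(l, s) = 7 - 1*171 = 7 - 171 = -164)
O(Y) = 53/2 (O(Y) = Y/Y + 102/4 = 1 + 102*(¼) = 1 + 51/2 = 53/2)
a(L) = -15 - 4*L (a(L) = 1 - 4*(4 + L) = 1 + (-16 - 4*L) = -15 - 4*L)
H(-44, -85)/29136 + a(-185)/O(125) = -164/29136 + (-15 - 4*(-185))/(53/2) = -164*1/29136 + (-15 + 740)*(2/53) = -41/7284 + 725*(2/53) = -41/7284 + 1450/53 = 10559627/386052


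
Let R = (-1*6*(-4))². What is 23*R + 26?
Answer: 13274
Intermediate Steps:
R = 576 (R = (-6*(-4))² = 24² = 576)
23*R + 26 = 23*576 + 26 = 13248 + 26 = 13274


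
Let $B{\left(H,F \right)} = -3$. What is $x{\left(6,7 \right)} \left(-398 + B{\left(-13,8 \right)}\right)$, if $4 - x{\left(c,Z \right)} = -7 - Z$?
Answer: $-7218$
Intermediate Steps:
$x{\left(c,Z \right)} = 11 + Z$ ($x{\left(c,Z \right)} = 4 - \left(-7 - Z\right) = 4 + \left(7 + Z\right) = 11 + Z$)
$x{\left(6,7 \right)} \left(-398 + B{\left(-13,8 \right)}\right) = \left(11 + 7\right) \left(-398 - 3\right) = 18 \left(-401\right) = -7218$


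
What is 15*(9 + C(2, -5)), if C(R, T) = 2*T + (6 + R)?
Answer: 105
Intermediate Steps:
C(R, T) = 6 + R + 2*T
15*(9 + C(2, -5)) = 15*(9 + (6 + 2 + 2*(-5))) = 15*(9 + (6 + 2 - 10)) = 15*(9 - 2) = 15*7 = 105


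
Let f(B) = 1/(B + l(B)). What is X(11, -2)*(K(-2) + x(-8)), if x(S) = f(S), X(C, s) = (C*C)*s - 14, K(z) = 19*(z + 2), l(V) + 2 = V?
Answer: 128/9 ≈ 14.222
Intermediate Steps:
l(V) = -2 + V
K(z) = 38 + 19*z (K(z) = 19*(2 + z) = 38 + 19*z)
X(C, s) = -14 + s*C² (X(C, s) = C²*s - 14 = s*C² - 14 = -14 + s*C²)
f(B) = 1/(-2 + 2*B) (f(B) = 1/(B + (-2 + B)) = 1/(-2 + 2*B))
x(S) = 1/(2*(-1 + S))
X(11, -2)*(K(-2) + x(-8)) = (-14 - 2*11²)*((38 + 19*(-2)) + 1/(2*(-1 - 8))) = (-14 - 2*121)*((38 - 38) + (½)/(-9)) = (-14 - 242)*(0 + (½)*(-⅑)) = -256*(0 - 1/18) = -256*(-1/18) = 128/9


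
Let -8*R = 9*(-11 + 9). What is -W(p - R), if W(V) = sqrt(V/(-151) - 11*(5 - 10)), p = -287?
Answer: -sqrt(5190927)/302 ≈ -7.5442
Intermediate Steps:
R = 9/4 (R = -9*(-11 + 9)/8 = -9*(-2)/8 = -1/8*(-18) = 9/4 ≈ 2.2500)
W(V) = sqrt(55 - V/151) (W(V) = sqrt(V*(-1/151) - 11*(-5)) = sqrt(-V/151 + 55) = sqrt(55 - V/151))
-W(p - R) = -sqrt(1254055 - 151*(-287 - 1*9/4))/151 = -sqrt(1254055 - 151*(-287 - 9/4))/151 = -sqrt(1254055 - 151*(-1157/4))/151 = -sqrt(1254055 + 174707/4)/151 = -sqrt(5190927/4)/151 = -sqrt(5190927)/2/151 = -sqrt(5190927)/302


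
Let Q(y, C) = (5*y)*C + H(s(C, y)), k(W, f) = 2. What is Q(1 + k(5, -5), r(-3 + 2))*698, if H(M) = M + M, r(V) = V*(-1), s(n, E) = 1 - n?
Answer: 10470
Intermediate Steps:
r(V) = -V
H(M) = 2*M
Q(y, C) = 2 - 2*C + 5*C*y (Q(y, C) = (5*y)*C + 2*(1 - C) = 5*C*y + (2 - 2*C) = 2 - 2*C + 5*C*y)
Q(1 + k(5, -5), r(-3 + 2))*698 = (2 - (-2)*(-3 + 2) + 5*(-(-3 + 2))*(1 + 2))*698 = (2 - (-2)*(-1) + 5*(-1*(-1))*3)*698 = (2 - 2*1 + 5*1*3)*698 = (2 - 2 + 15)*698 = 15*698 = 10470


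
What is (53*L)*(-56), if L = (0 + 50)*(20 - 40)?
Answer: 2968000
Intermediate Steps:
L = -1000 (L = 50*(-20) = -1000)
(53*L)*(-56) = (53*(-1000))*(-56) = -53000*(-56) = 2968000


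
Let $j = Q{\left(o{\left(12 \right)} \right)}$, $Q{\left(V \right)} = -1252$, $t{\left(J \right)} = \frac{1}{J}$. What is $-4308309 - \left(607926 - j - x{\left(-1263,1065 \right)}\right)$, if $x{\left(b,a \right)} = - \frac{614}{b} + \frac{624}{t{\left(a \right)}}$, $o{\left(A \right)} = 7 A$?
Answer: $- \frac{5371446187}{1263} \approx -4.2529 \cdot 10^{6}$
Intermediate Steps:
$j = -1252$
$x{\left(b,a \right)} = - \frac{614}{b} + 624 a$ ($x{\left(b,a \right)} = - \frac{614}{b} + \frac{624}{\frac{1}{a}} = - \frac{614}{b} + 624 a$)
$-4308309 - \left(607926 - j - x{\left(-1263,1065 \right)}\right) = -4308309 + \left(\left(\left(- \frac{614}{-1263} + 624 \cdot 1065\right) - 1252\right) - 607926\right) = -4308309 + \left(\left(\left(\left(-614\right) \left(- \frac{1}{1263}\right) + 664560\right) - 1252\right) - 607926\right) = -4308309 + \left(\left(\left(\frac{614}{1263} + 664560\right) - 1252\right) - 607926\right) = -4308309 + \left(\left(\frac{839339894}{1263} - 1252\right) - 607926\right) = -4308309 + \left(\frac{837758618}{1263} - 607926\right) = -4308309 + \frac{69948080}{1263} = - \frac{5371446187}{1263}$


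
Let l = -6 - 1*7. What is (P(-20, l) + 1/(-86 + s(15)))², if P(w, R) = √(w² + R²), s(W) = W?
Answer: 2868330/5041 - 2*√569/71 ≈ 568.33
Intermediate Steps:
l = -13 (l = -6 - 7 = -13)
P(w, R) = √(R² + w²)
(P(-20, l) + 1/(-86 + s(15)))² = (√((-13)² + (-20)²) + 1/(-86 + 15))² = (√(169 + 400) + 1/(-71))² = (√569 - 1/71)² = (-1/71 + √569)²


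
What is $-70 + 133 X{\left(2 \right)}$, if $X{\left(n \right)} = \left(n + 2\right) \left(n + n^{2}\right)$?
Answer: $3122$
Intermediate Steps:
$X{\left(n \right)} = \left(2 + n\right) \left(n + n^{2}\right)$
$-70 + 133 X{\left(2 \right)} = -70 + 133 \cdot 2 \left(2 + 2^{2} + 3 \cdot 2\right) = -70 + 133 \cdot 2 \left(2 + 4 + 6\right) = -70 + 133 \cdot 2 \cdot 12 = -70 + 133 \cdot 24 = -70 + 3192 = 3122$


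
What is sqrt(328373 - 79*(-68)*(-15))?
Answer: 7*sqrt(5057) ≈ 497.79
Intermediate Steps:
sqrt(328373 - 79*(-68)*(-15)) = sqrt(328373 + 5372*(-15)) = sqrt(328373 - 80580) = sqrt(247793) = 7*sqrt(5057)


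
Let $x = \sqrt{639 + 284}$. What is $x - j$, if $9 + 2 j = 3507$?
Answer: $-1749 + \sqrt{923} \approx -1718.6$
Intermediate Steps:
$x = \sqrt{923} \approx 30.381$
$j = 1749$ ($j = - \frac{9}{2} + \frac{1}{2} \cdot 3507 = - \frac{9}{2} + \frac{3507}{2} = 1749$)
$x - j = \sqrt{923} - 1749 = -1749 + \sqrt{923}$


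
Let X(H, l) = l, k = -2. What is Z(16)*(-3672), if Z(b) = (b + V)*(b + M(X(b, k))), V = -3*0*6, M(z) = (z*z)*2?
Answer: -1410048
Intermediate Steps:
M(z) = 2*z² (M(z) = z²*2 = 2*z²)
V = 0 (V = 0*6 = 0)
Z(b) = b*(8 + b) (Z(b) = (b + 0)*(b + 2*(-2)²) = b*(b + 2*4) = b*(b + 8) = b*(8 + b))
Z(16)*(-3672) = (16*(8 + 16))*(-3672) = (16*24)*(-3672) = 384*(-3672) = -1410048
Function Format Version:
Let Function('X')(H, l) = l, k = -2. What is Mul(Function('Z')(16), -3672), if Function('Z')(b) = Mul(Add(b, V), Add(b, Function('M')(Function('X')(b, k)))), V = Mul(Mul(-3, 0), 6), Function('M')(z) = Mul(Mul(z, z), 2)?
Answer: -1410048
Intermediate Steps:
Function('M')(z) = Mul(2, Pow(z, 2)) (Function('M')(z) = Mul(Pow(z, 2), 2) = Mul(2, Pow(z, 2)))
V = 0 (V = Mul(0, 6) = 0)
Function('Z')(b) = Mul(b, Add(8, b)) (Function('Z')(b) = Mul(Add(b, 0), Add(b, Mul(2, Pow(-2, 2)))) = Mul(b, Add(b, Mul(2, 4))) = Mul(b, Add(b, 8)) = Mul(b, Add(8, b)))
Mul(Function('Z')(16), -3672) = Mul(Mul(16, Add(8, 16)), -3672) = Mul(Mul(16, 24), -3672) = Mul(384, -3672) = -1410048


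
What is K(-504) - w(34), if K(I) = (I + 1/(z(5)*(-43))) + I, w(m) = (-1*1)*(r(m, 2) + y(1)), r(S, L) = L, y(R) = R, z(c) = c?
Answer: -216076/215 ≈ -1005.0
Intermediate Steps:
w(m) = -3 (w(m) = (-1*1)*(2 + 1) = -1*3 = -3)
K(I) = -1/215 + 2*I (K(I) = (I + 1/(5*(-43))) + I = (I + (⅕)*(-1/43)) + I = (I - 1/215) + I = (-1/215 + I) + I = -1/215 + 2*I)
K(-504) - w(34) = (-1/215 + 2*(-504)) - 1*(-3) = (-1/215 - 1008) + 3 = -216721/215 + 3 = -216076/215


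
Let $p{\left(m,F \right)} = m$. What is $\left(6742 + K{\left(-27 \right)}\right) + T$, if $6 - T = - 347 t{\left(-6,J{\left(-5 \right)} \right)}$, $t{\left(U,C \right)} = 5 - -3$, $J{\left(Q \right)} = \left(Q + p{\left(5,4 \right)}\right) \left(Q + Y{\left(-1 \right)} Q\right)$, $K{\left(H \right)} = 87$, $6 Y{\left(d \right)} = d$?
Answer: $9611$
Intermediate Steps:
$Y{\left(d \right)} = \frac{d}{6}$
$J{\left(Q \right)} = \frac{5 Q \left(5 + Q\right)}{6}$ ($J{\left(Q \right)} = \left(Q + 5\right) \left(Q + \frac{1}{6} \left(-1\right) Q\right) = \left(5 + Q\right) \left(Q - \frac{Q}{6}\right) = \left(5 + Q\right) \frac{5 Q}{6} = \frac{5 Q \left(5 + Q\right)}{6}$)
$t{\left(U,C \right)} = 8$ ($t{\left(U,C \right)} = 5 + 3 = 8$)
$T = 2782$ ($T = 6 - \left(-347\right) 8 = 6 - -2776 = 6 + 2776 = 2782$)
$\left(6742 + K{\left(-27 \right)}\right) + T = \left(6742 + 87\right) + 2782 = 6829 + 2782 = 9611$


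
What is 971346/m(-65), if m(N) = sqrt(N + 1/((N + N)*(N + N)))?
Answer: -126274980*I*sqrt(1098499)/1098499 ≈ -1.2048e+5*I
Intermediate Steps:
m(N) = sqrt(N + 1/(4*N**2)) (m(N) = sqrt(N + 1/((2*N)*(2*N))) = sqrt(N + 1/(4*N**2)))
971346/m(-65) = 971346/((sqrt((-65)**(-2) + 4*(-65))/2)) = 971346/((sqrt(1/4225 - 260)/2)) = 971346/((sqrt(-1098499/4225)/2)) = 971346/(((I*sqrt(1098499)/65)/2)) = 971346/((I*sqrt(1098499)/130)) = 971346*(-130*I*sqrt(1098499)/1098499) = -126274980*I*sqrt(1098499)/1098499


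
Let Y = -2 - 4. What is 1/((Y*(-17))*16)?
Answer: 1/1632 ≈ 0.00061275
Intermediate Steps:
Y = -6
1/((Y*(-17))*16) = 1/(-6*(-17)*16) = 1/(102*16) = 1/1632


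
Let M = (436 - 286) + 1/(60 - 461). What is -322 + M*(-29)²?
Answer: 50456187/401 ≈ 1.2583e+5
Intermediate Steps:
M = 60149/401 (M = 150 + 1/(-401) = 150 - 1/401 = 60149/401 ≈ 150.00)
-322 + M*(-29)² = -322 + (60149/401)*(-29)² = -322 + (60149/401)*841 = -322 + 50585309/401 = 50456187/401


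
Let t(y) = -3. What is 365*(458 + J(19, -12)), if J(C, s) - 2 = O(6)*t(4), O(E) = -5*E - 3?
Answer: 204035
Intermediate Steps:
O(E) = -3 - 5*E
J(C, s) = 101 (J(C, s) = 2 + (-3 - 5*6)*(-3) = 2 + (-3 - 30)*(-3) = 2 - 33*(-3) = 2 + 99 = 101)
365*(458 + J(19, -12)) = 365*(458 + 101) = 365*559 = 204035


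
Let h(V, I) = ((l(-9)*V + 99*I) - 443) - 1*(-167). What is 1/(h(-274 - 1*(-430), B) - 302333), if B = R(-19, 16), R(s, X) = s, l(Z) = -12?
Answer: -1/306362 ≈ -3.2641e-6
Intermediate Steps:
B = -19
h(V, I) = -276 - 12*V + 99*I (h(V, I) = ((-12*V + 99*I) - 443) - 1*(-167) = (-443 - 12*V + 99*I) + 167 = -276 - 12*V + 99*I)
1/(h(-274 - 1*(-430), B) - 302333) = 1/((-276 - 12*(-274 - 1*(-430)) + 99*(-19)) - 302333) = 1/((-276 - 12*(-274 + 430) - 1881) - 302333) = 1/((-276 - 12*156 - 1881) - 302333) = 1/((-276 - 1872 - 1881) - 302333) = 1/(-4029 - 302333) = 1/(-306362) = -1/306362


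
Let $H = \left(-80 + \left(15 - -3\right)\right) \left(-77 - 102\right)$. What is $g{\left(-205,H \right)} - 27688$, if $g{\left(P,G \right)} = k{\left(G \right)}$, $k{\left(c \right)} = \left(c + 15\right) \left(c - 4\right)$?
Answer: $123259934$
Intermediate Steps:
$H = 11098$ ($H = \left(-80 + \left(15 + 3\right)\right) \left(-179\right) = \left(-80 + 18\right) \left(-179\right) = \left(-62\right) \left(-179\right) = 11098$)
$k{\left(c \right)} = \left(-4 + c\right) \left(15 + c\right)$ ($k{\left(c \right)} = \left(15 + c\right) \left(-4 + c\right) = \left(-4 + c\right) \left(15 + c\right)$)
$g{\left(P,G \right)} = -60 + G^{2} + 11 G$
$g{\left(-205,H \right)} - 27688 = \left(-60 + 11098^{2} + 11 \cdot 11098\right) - 27688 = \left(-60 + 123165604 + 122078\right) - 27688 = 123287622 - 27688 = 123259934$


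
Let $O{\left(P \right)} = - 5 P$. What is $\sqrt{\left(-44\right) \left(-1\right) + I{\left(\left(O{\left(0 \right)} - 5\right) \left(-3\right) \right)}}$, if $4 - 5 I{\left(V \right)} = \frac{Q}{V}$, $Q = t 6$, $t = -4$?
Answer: $\frac{2 \sqrt{282}}{5} \approx 6.7171$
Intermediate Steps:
$Q = -24$ ($Q = \left(-4\right) 6 = -24$)
$I{\left(V \right)} = \frac{4}{5} + \frac{24}{5 V}$ ($I{\left(V \right)} = \frac{4}{5} - \frac{\left(-24\right) \frac{1}{V}}{5} = \frac{4}{5} + \frac{24}{5 V}$)
$\sqrt{\left(-44\right) \left(-1\right) + I{\left(\left(O{\left(0 \right)} - 5\right) \left(-3\right) \right)}} = \sqrt{\left(-44\right) \left(-1\right) + \frac{4 \left(6 + \left(\left(-5\right) 0 - 5\right) \left(-3\right)\right)}{5 \left(\left(-5\right) 0 - 5\right) \left(-3\right)}} = \sqrt{44 + \frac{4 \left(6 + \left(0 - 5\right) \left(-3\right)\right)}{5 \left(0 - 5\right) \left(-3\right)}} = \sqrt{44 + \frac{4 \left(6 - -15\right)}{5 \left(\left(-5\right) \left(-3\right)\right)}} = \sqrt{44 + \frac{4 \left(6 + 15\right)}{5 \cdot 15}} = \sqrt{44 + \frac{4}{5} \cdot \frac{1}{15} \cdot 21} = \sqrt{44 + \frac{28}{25}} = \sqrt{\frac{1128}{25}} = \frac{2 \sqrt{282}}{5}$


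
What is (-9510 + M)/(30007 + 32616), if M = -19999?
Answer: -29509/62623 ≈ -0.47122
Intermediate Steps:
(-9510 + M)/(30007 + 32616) = (-9510 - 19999)/(30007 + 32616) = -29509/62623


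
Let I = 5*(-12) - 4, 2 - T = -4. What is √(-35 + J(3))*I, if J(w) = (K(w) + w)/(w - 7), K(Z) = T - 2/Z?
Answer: -32*I*√1335/3 ≈ -389.73*I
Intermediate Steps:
T = 6 (T = 2 - 1*(-4) = 2 + 4 = 6)
I = -64 (I = -60 - 4 = -64)
K(Z) = 6 - 2/Z
J(w) = (6 + w - 2/w)/(-7 + w) (J(w) = ((6 - 2/w) + w)/(w - 7) = (6 + w - 2/w)/(-7 + w))
√(-35 + J(3))*I = √(-35 + (-2 + 3² + 6*3)/(3*(-7 + 3)))*(-64) = √(-35 + (⅓)*(-2 + 9 + 18)/(-4))*(-64) = √(-35 + (⅓)*(-¼)*25)*(-64) = √(-35 - 25/12)*(-64) = √(-445/12)*(-64) = (I*√1335/6)*(-64) = -32*I*√1335/3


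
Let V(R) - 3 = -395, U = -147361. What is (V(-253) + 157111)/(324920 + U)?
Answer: 156719/177559 ≈ 0.88263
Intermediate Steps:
V(R) = -392 (V(R) = 3 - 395 = -392)
(V(-253) + 157111)/(324920 + U) = (-392 + 157111)/(324920 - 147361) = 156719/177559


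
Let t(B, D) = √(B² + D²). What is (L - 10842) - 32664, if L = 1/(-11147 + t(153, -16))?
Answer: -5404834966811/124231944 - √23665/124231944 ≈ -43506.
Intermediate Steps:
L = 1/(-11147 + √23665) (L = 1/(-11147 + √(153² + (-16)²)) = 1/(-11147 + √(23409 + 256)) = 1/(-11147 + √23665) ≈ -9.0966e-5)
(L - 10842) - 32664 = ((-11147/124231944 - √23665/124231944) - 10842) - 32664 = (-1346922747995/124231944 - √23665/124231944) - 32664 = -5404834966811/124231944 - √23665/124231944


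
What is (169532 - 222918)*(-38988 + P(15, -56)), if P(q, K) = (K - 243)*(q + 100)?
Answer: 3917090978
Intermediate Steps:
P(q, K) = (-243 + K)*(100 + q)
(169532 - 222918)*(-38988 + P(15, -56)) = (169532 - 222918)*(-38988 + (-24300 - 243*15 + 100*(-56) - 56*15)) = -53386*(-38988 + (-24300 - 3645 - 5600 - 840)) = -53386*(-38988 - 34385) = -53386*(-73373) = 3917090978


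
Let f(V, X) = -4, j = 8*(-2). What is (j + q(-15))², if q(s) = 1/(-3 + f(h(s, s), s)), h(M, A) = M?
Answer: 12769/49 ≈ 260.59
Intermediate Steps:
j = -16
q(s) = -⅐ (q(s) = 1/(-3 - 4) = 1/(-7) = -⅐)
(j + q(-15))² = (-16 - ⅐)² = (-113/7)² = 12769/49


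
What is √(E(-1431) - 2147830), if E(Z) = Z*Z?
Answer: I*√100069 ≈ 316.34*I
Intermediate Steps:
E(Z) = Z²
√(E(-1431) - 2147830) = √((-1431)² - 2147830) = √(2047761 - 2147830) = √(-100069) = I*√100069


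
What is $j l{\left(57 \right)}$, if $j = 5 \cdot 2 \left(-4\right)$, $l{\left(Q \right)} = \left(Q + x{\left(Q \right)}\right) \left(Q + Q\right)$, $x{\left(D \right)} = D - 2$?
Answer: $-510720$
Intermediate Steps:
$x{\left(D \right)} = -2 + D$ ($x{\left(D \right)} = D - 2 = -2 + D$)
$l{\left(Q \right)} = 2 Q \left(-2 + 2 Q\right)$ ($l{\left(Q \right)} = \left(Q + \left(-2 + Q\right)\right) \left(Q + Q\right) = \left(-2 + 2 Q\right) 2 Q = 2 Q \left(-2 + 2 Q\right)$)
$j = -40$ ($j = 10 \left(-4\right) = -40$)
$j l{\left(57 \right)} = - 40 \cdot 4 \cdot 57 \left(-1 + 57\right) = - 40 \cdot 4 \cdot 57 \cdot 56 = \left(-40\right) 12768 = -510720$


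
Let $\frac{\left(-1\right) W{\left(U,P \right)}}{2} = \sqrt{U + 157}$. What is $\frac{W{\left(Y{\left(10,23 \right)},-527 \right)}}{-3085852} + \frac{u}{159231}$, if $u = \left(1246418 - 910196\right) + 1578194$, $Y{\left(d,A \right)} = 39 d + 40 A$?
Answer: $\frac{1914416}{159231} + \frac{3 \sqrt{163}}{1542926} \approx 12.023$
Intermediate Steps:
$W{\left(U,P \right)} = - 2 \sqrt{157 + U}$ ($W{\left(U,P \right)} = - 2 \sqrt{U + 157} = - 2 \sqrt{157 + U}$)
$u = 1914416$ ($u = 336222 + 1578194 = 1914416$)
$\frac{W{\left(Y{\left(10,23 \right)},-527 \right)}}{-3085852} + \frac{u}{159231} = \frac{\left(-2\right) \sqrt{157 + \left(39 \cdot 10 + 40 \cdot 23\right)}}{-3085852} + \frac{1914416}{159231} = - 2 \sqrt{157 + \left(390 + 920\right)} \left(- \frac{1}{3085852}\right) + 1914416 \cdot \frac{1}{159231} = - 2 \sqrt{157 + 1310} \left(- \frac{1}{3085852}\right) + \frac{1914416}{159231} = - 2 \sqrt{1467} \left(- \frac{1}{3085852}\right) + \frac{1914416}{159231} = - 2 \cdot 3 \sqrt{163} \left(- \frac{1}{3085852}\right) + \frac{1914416}{159231} = - 6 \sqrt{163} \left(- \frac{1}{3085852}\right) + \frac{1914416}{159231} = \frac{3 \sqrt{163}}{1542926} + \frac{1914416}{159231} = \frac{1914416}{159231} + \frac{3 \sqrt{163}}{1542926}$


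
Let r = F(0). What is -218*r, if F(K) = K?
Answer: 0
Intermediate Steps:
r = 0
-218*r = -218*0 = 0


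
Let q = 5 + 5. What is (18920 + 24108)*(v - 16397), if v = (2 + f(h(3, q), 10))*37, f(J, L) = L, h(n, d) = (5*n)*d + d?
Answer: -686425684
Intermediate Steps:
q = 10
h(n, d) = d + 5*d*n (h(n, d) = 5*d*n + d = d + 5*d*n)
v = 444 (v = (2 + 10)*37 = 12*37 = 444)
(18920 + 24108)*(v - 16397) = (18920 + 24108)*(444 - 16397) = 43028*(-15953) = -686425684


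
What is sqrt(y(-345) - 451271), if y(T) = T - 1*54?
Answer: 31*I*sqrt(470) ≈ 672.06*I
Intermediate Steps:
y(T) = -54 + T (y(T) = T - 54 = -54 + T)
sqrt(y(-345) - 451271) = sqrt((-54 - 345) - 451271) = sqrt(-399 - 451271) = sqrt(-451670) = 31*I*sqrt(470)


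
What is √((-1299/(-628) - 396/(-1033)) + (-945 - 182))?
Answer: I*√118314509038133/324362 ≈ 33.534*I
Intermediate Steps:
√((-1299/(-628) - 396/(-1033)) + (-945 - 182)) = √((-1299*(-1/628) - 396*(-1/1033)) - 1127) = √((1299/628 + 396/1033) - 1127) = √(1590555/648724 - 1127) = √(-729521393/648724) = I*√118314509038133/324362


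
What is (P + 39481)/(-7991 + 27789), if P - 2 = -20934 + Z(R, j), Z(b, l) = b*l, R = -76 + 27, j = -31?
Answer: 10034/9899 ≈ 1.0136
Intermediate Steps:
R = -49
P = -19413 (P = 2 + (-20934 - 49*(-31)) = 2 + (-20934 + 1519) = 2 - 19415 = -19413)
(P + 39481)/(-7991 + 27789) = (-19413 + 39481)/(-7991 + 27789) = 20068/19798 = 20068*(1/19798) = 10034/9899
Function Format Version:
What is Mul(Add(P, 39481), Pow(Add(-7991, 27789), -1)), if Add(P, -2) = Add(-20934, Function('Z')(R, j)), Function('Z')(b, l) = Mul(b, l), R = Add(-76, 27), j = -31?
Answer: Rational(10034, 9899) ≈ 1.0136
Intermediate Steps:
R = -49
P = -19413 (P = Add(2, Add(-20934, Mul(-49, -31))) = Add(2, Add(-20934, 1519)) = Add(2, -19415) = -19413)
Mul(Add(P, 39481), Pow(Add(-7991, 27789), -1)) = Mul(Add(-19413, 39481), Pow(Add(-7991, 27789), -1)) = Mul(20068, Pow(19798, -1)) = Mul(20068, Rational(1, 19798)) = Rational(10034, 9899)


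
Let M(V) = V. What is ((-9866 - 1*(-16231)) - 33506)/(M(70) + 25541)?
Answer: -9047/8537 ≈ -1.0597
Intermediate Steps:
((-9866 - 1*(-16231)) - 33506)/(M(70) + 25541) = ((-9866 - 1*(-16231)) - 33506)/(70 + 25541) = ((-9866 + 16231) - 33506)/25611 = (6365 - 33506)*(1/25611) = -27141*1/25611 = -9047/8537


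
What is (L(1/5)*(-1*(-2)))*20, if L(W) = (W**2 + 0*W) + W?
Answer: 48/5 ≈ 9.6000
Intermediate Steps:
L(W) = W + W**2 (L(W) = (W**2 + 0) + W = W**2 + W = W + W**2)
(L(1/5)*(-1*(-2)))*20 = (((1 + 1/5)/5)*(-1*(-2)))*20 = (((1 + 1/5)/5)*2)*20 = (((1/5)*(6/5))*2)*20 = ((6/25)*2)*20 = (12/25)*20 = 48/5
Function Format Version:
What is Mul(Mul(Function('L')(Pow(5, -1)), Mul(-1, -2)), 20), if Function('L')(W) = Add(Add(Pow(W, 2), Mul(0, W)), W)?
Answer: Rational(48, 5) ≈ 9.6000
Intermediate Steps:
Function('L')(W) = Add(W, Pow(W, 2)) (Function('L')(W) = Add(Add(Pow(W, 2), 0), W) = Add(Pow(W, 2), W) = Add(W, Pow(W, 2)))
Mul(Mul(Function('L')(Pow(5, -1)), Mul(-1, -2)), 20) = Mul(Mul(Mul(Pow(5, -1), Add(1, Pow(5, -1))), Mul(-1, -2)), 20) = Mul(Mul(Mul(Rational(1, 5), Add(1, Rational(1, 5))), 2), 20) = Mul(Mul(Mul(Rational(1, 5), Rational(6, 5)), 2), 20) = Mul(Mul(Rational(6, 25), 2), 20) = Mul(Rational(12, 25), 20) = Rational(48, 5)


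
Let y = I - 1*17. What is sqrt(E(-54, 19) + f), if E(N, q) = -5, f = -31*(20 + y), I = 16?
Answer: 3*I*sqrt(66) ≈ 24.372*I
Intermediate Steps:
y = -1 (y = 16 - 1*17 = 16 - 17 = -1)
f = -589 (f = -31*(20 - 1) = -31*19 = -589)
sqrt(E(-54, 19) + f) = sqrt(-5 - 589) = sqrt(-594) = 3*I*sqrt(66)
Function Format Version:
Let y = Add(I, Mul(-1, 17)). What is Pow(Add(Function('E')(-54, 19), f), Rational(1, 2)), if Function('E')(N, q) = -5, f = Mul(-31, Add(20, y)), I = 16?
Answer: Mul(3, I, Pow(66, Rational(1, 2))) ≈ Mul(24.372, I)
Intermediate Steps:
y = -1 (y = Add(16, Mul(-1, 17)) = Add(16, -17) = -1)
f = -589 (f = Mul(-31, Add(20, -1)) = Mul(-31, 19) = -589)
Pow(Add(Function('E')(-54, 19), f), Rational(1, 2)) = Pow(Add(-5, -589), Rational(1, 2)) = Pow(-594, Rational(1, 2)) = Mul(3, I, Pow(66, Rational(1, 2)))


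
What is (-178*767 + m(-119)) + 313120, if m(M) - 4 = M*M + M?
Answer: 190640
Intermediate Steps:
m(M) = 4 + M + M² (m(M) = 4 + (M*M + M) = 4 + (M² + M) = 4 + (M + M²) = 4 + M + M²)
(-178*767 + m(-119)) + 313120 = (-178*767 + (4 - 119 + (-119)²)) + 313120 = (-136526 + (4 - 119 + 14161)) + 313120 = (-136526 + 14046) + 313120 = -122480 + 313120 = 190640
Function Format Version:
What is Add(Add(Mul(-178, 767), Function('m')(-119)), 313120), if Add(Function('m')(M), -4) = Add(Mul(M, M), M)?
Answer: 190640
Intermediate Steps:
Function('m')(M) = Add(4, M, Pow(M, 2)) (Function('m')(M) = Add(4, Add(Mul(M, M), M)) = Add(4, Add(Pow(M, 2), M)) = Add(4, Add(M, Pow(M, 2))) = Add(4, M, Pow(M, 2)))
Add(Add(Mul(-178, 767), Function('m')(-119)), 313120) = Add(Add(Mul(-178, 767), Add(4, -119, Pow(-119, 2))), 313120) = Add(Add(-136526, Add(4, -119, 14161)), 313120) = Add(Add(-136526, 14046), 313120) = Add(-122480, 313120) = 190640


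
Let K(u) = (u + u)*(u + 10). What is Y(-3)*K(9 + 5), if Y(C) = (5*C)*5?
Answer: -50400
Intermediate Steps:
Y(C) = 25*C
K(u) = 2*u*(10 + u) (K(u) = (2*u)*(10 + u) = 2*u*(10 + u))
Y(-3)*K(9 + 5) = (25*(-3))*(2*(9 + 5)*(10 + (9 + 5))) = -150*14*(10 + 14) = -150*14*24 = -75*672 = -50400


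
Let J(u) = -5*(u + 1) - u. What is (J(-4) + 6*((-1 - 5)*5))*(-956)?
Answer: 153916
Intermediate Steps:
J(u) = -5 - 6*u (J(u) = -5*(1 + u) - u = (-5 - 5*u) - u = -5 - 6*u)
(J(-4) + 6*((-1 - 5)*5))*(-956) = ((-5 - 6*(-4)) + 6*((-1 - 5)*5))*(-956) = ((-5 + 24) + 6*(-6*5))*(-956) = (19 + 6*(-30))*(-956) = (19 - 180)*(-956) = -161*(-956) = 153916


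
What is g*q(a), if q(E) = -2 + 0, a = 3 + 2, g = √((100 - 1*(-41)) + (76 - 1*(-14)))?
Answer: -2*√231 ≈ -30.397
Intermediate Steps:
g = √231 (g = √((100 + 41) + (76 + 14)) = √(141 + 90) = √231 ≈ 15.199)
a = 5
q(E) = -2
g*q(a) = √231*(-2) = -2*√231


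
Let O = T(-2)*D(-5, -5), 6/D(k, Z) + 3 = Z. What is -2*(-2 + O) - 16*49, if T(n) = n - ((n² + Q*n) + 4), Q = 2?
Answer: -789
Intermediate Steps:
D(k, Z) = 6/(-3 + Z)
T(n) = -4 - n - n² (T(n) = n - ((n² + 2*n) + 4) = n - (4 + n² + 2*n) = n + (-4 - n² - 2*n) = -4 - n - n²)
O = 9/2 (O = (-4 - 1*(-2) - 1*(-2)²)*(6/(-3 - 5)) = (-4 + 2 - 1*4)*(6/(-8)) = (-4 + 2 - 4)*(6*(-⅛)) = -6*(-¾) = 9/2 ≈ 4.5000)
-2*(-2 + O) - 16*49 = -2*(-2 + 9/2) - 16*49 = -2*5/2 - 784 = -5 - 784 = -789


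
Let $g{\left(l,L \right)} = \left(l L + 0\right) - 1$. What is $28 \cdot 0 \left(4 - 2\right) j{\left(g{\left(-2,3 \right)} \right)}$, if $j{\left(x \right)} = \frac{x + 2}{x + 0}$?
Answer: $0$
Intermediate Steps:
$g{\left(l,L \right)} = -1 + L l$ ($g{\left(l,L \right)} = \left(L l + 0\right) - 1 = L l - 1 = -1 + L l$)
$j{\left(x \right)} = \frac{2 + x}{x}$
$28 \cdot 0 \left(4 - 2\right) j{\left(g{\left(-2,3 \right)} \right)} = 28 \cdot 0 \left(4 - 2\right) \frac{2 + \left(-1 + 3 \left(-2\right)\right)}{-1 + 3 \left(-2\right)} = 28 \cdot 0 \cdot 2 \frac{2 - 7}{-1 - 6} = 28 \cdot 0 \frac{2 - 7}{-7} = 0 \left(\left(- \frac{1}{7}\right) \left(-5\right)\right) = 0 \cdot \frac{5}{7} = 0$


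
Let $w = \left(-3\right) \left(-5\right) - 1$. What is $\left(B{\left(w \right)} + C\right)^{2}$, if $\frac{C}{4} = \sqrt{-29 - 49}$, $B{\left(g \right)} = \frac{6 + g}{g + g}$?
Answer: $- \frac{61127}{49} + \frac{40 i \sqrt{78}}{7} \approx -1247.5 + 50.467 i$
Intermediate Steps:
$w = 14$ ($w = 15 - 1 = 14$)
$B{\left(g \right)} = \frac{6 + g}{2 g}$
$C = 4 i \sqrt{78}$ ($C = 4 \sqrt{-29 - 49} = 4 \sqrt{-78} = 4 i \sqrt{78} \approx 35.327 i$)
$\left(B{\left(w \right)} + C\right)^{2} = \left(\frac{6 + 14}{2 \cdot 14} + 4 i \sqrt{78}\right)^{2} = \left(\frac{1}{2} \cdot \frac{1}{14} \cdot 20 + 4 i \sqrt{78}\right)^{2} = \left(\frac{5}{7} + 4 i \sqrt{78}\right)^{2}$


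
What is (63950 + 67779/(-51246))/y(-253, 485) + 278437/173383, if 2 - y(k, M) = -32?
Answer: 3716869160587/1974485604 ≈ 1882.4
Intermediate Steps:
y(k, M) = 34 (y(k, M) = 2 - 1*(-32) = 2 + 32 = 34)
(63950 + 67779/(-51246))/y(-253, 485) + 278437/173383 = (63950 + 67779/(-51246))/34 + 278437/173383 = (63950 + 67779*(-1/51246))*(1/34) + 278437*(1/173383) = (63950 - 7531/5694)*(1/34) + 278437/173383 = (364123769/5694)*(1/34) + 278437/173383 = 364123769/193596 + 278437/173383 = 3716869160587/1974485604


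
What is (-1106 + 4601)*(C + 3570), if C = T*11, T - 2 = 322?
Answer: 24933330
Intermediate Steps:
T = 324 (T = 2 + 322 = 324)
C = 3564 (C = 324*11 = 3564)
(-1106 + 4601)*(C + 3570) = (-1106 + 4601)*(3564 + 3570) = 3495*7134 = 24933330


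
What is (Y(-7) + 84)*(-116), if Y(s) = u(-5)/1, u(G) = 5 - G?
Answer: -10904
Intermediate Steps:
Y(s) = 10 (Y(s) = (5 - 1*(-5))/1 = (5 + 5)*1 = 10*1 = 10)
(Y(-7) + 84)*(-116) = (10 + 84)*(-116) = 94*(-116) = -10904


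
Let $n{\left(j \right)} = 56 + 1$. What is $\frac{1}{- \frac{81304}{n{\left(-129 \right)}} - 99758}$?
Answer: $- \frac{57}{5767510} \approx -9.8829 \cdot 10^{-6}$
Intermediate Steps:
$n{\left(j \right)} = 57$
$\frac{1}{- \frac{81304}{n{\left(-129 \right)}} - 99758} = \frac{1}{- \frac{81304}{57} - 99758} = \frac{1}{- \frac{5767510}{57}} = - \frac{57}{5767510}$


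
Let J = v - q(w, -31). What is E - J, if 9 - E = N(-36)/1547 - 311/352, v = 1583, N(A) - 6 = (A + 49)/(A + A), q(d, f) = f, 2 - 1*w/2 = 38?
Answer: -7861626463/4900896 ≈ -1604.1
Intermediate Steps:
w = -72 (w = 4 - 2*38 = 4 - 76 = -72)
N(A) = 6 + (49 + A)/(2*A) (N(A) = 6 + (A + 49)/(A + A) = 6 + (49 + A)/((2*A)) = 6 + (49 + A)*(1/(2*A)) = 6 + (49 + A)/(2*A))
J = 1614 (J = 1583 - 1*(-31) = 1583 + 31 = 1614)
E = 48419681/4900896 (E = 9 - (((½)*(49 + 13*(-36))/(-36))/1547 - 311/352) = 9 - (((½)*(-1/36)*(49 - 468))*(1/1547) - 311*1/352) = 9 - (((½)*(-1/36)*(-419))*(1/1547) - 311/352) = 9 - ((419/72)*(1/1547) - 311/352) = 9 - (419/111384 - 311/352) = 9 - 1*(-4311617/4900896) = 9 + 4311617/4900896 = 48419681/4900896 ≈ 9.8798)
E - J = 48419681/4900896 - 1*1614 = 48419681/4900896 - 1614 = -7861626463/4900896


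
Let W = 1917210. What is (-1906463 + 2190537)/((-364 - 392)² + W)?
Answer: 142037/1244373 ≈ 0.11414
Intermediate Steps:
(-1906463 + 2190537)/((-364 - 392)² + W) = (-1906463 + 2190537)/((-364 - 392)² + 1917210) = 284074/((-756)² + 1917210) = 284074/(571536 + 1917210) = 284074/2488746 = 284074*(1/2488746) = 142037/1244373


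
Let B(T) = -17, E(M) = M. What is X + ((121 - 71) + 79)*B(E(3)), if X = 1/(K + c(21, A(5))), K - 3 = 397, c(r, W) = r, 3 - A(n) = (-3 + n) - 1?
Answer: -923252/421 ≈ -2193.0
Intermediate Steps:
A(n) = 7 - n (A(n) = 3 - ((-3 + n) - 1) = 3 - (-4 + n) = 3 + (4 - n) = 7 - n)
K = 400 (K = 3 + 397 = 400)
X = 1/421 (X = 1/(400 + 21) = 1/421 ≈ 0.0023753)
X + ((121 - 71) + 79)*B(E(3)) = 1/421 + ((121 - 71) + 79)*(-17) = 1/421 + (50 + 79)*(-17) = 1/421 + 129*(-17) = 1/421 - 2193 = -923252/421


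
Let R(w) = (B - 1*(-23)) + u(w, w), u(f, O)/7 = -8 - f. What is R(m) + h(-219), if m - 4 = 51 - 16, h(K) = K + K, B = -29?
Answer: -773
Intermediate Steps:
h(K) = 2*K
m = 39 (m = 4 + (51 - 16) = 4 + 35 = 39)
u(f, O) = -56 - 7*f (u(f, O) = 7*(-8 - f) = -56 - 7*f)
R(w) = -62 - 7*w (R(w) = (-29 - 1*(-23)) + (-56 - 7*w) = (-29 + 23) + (-56 - 7*w) = -6 + (-56 - 7*w) = -62 - 7*w)
R(m) + h(-219) = (-62 - 7*39) + 2*(-219) = (-62 - 273) - 438 = -335 - 438 = -773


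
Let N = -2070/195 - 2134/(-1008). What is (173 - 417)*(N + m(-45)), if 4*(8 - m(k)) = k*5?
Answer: -22282385/1638 ≈ -13603.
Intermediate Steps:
N = -55681/6552 (N = -2070*1/195 - 2134*(-1/1008) = -138/13 + 1067/504 = -55681/6552 ≈ -8.4983)
m(k) = 8 - 5*k/4 (m(k) = 8 - k*5/4 = 8 - 5*k/4)
(173 - 417)*(N + m(-45)) = (173 - 417)*(-55681/6552 + (8 - 5/4*(-45))) = -244*(-55681/6552 + (8 + 225/4)) = -244*(-55681/6552 + 257/4) = -244*365285/6552 = -22282385/1638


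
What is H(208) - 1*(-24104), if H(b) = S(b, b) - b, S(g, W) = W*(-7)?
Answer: 22440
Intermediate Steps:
S(g, W) = -7*W
H(b) = -8*b (H(b) = -7*b - b = -8*b)
H(208) - 1*(-24104) = -8*208 - 1*(-24104) = -1664 + 24104 = 22440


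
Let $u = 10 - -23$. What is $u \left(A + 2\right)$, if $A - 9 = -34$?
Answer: $-759$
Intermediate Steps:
$u = 33$ ($u = 10 + 23 = 33$)
$A = -25$ ($A = 9 - 34 = -25$)
$u \left(A + 2\right) = 33 \left(-25 + 2\right) = 33 \left(-23\right) = -759$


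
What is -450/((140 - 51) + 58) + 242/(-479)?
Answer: -83708/23471 ≈ -3.5664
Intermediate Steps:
-450/((140 - 51) + 58) + 242/(-479) = -450/(89 + 58) + 242*(-1/479) = -450/147 - 242/479 = -450*1/147 - 242/479 = -150/49 - 242/479 = -83708/23471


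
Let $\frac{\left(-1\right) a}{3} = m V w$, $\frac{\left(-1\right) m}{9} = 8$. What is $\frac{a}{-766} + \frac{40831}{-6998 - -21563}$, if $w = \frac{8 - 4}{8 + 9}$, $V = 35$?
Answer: $\frac{45627841}{94832715} \approx 0.48114$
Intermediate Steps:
$w = \frac{4}{17} \approx 0.23529$
$m = -72$ ($m = \left(-9\right) 8 = -72$)
$a = \frac{30240}{17}$ ($a = - 3 \left(-72\right) 35 \cdot \frac{4}{17} = - 3 \left(\left(-2520\right) \frac{4}{17}\right) = \left(-3\right) \left(- \frac{10080}{17}\right) = \frac{30240}{17} \approx 1778.8$)
$\frac{a}{-766} + \frac{40831}{-6998 - -21563} = \frac{30240}{17 \left(-766\right)} + \frac{40831}{-6998 - -21563} = \frac{30240}{17} \left(- \frac{1}{766}\right) + \frac{40831}{-6998 + 21563} = - \frac{15120}{6511} + \frac{40831}{14565} = \frac{45627841}{94832715}$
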